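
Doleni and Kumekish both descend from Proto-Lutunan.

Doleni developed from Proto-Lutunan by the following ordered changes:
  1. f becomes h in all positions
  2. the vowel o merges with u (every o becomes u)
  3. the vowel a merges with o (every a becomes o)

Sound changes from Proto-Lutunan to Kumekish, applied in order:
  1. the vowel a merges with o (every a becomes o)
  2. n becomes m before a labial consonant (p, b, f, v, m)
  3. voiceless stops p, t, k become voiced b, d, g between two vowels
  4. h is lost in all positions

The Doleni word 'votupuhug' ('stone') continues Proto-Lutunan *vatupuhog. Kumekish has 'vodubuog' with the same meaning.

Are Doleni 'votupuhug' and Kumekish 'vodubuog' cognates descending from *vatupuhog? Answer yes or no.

yes

Derive the expected Kumekish reflex of *vatupuhog:
Kumekish: *vatupuhog
  vatupuhog → votupuhog   [vowel merger]
  votupuhog (rule 2 does not apply)
  votupuhog → vodubuhog   [intervocalic voicing]
  vodubuhog → vodubuog   [h-loss]
  giving Kumekish vodubuog.
Kumekish 'vodubuog' matches the regular reflex exactly, so the pair is cognate.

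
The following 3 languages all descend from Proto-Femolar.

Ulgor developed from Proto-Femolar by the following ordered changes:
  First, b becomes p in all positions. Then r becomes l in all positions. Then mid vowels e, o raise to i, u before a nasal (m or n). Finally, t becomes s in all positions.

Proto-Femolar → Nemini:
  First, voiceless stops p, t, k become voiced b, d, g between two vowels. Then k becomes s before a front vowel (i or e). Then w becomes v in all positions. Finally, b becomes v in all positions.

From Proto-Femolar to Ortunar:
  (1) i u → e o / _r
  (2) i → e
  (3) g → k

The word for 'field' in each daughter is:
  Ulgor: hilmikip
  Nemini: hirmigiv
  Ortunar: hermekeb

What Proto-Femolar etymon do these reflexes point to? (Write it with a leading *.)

*hirmikib

Position 7: Ulgor has i, Nemini has i, Ortunar has e. Nemini preserves i here (none of its changes turn any other segment into i), so the proto-segment is *i.
Position 5: Ulgor has i, Nemini has i, Ortunar has e. Nemini preserves i here (none of its changes turn any other segment into i), so the proto-segment is *i.
Continuing position by position gives *hirmikib; check it forward:
Ulgor: *hirmikib
  hirmikib → hirmikip   [unconditioned shift]
  hirmikip → hilmikip   [unconditioned shift]
  hilmikip (rule 3 does not apply)
  hilmikip (rule 4 does not apply)
  giving Ulgor hilmikip.
Nemini: *hirmikib > hirmigib > hirmigiv  (by intervocalic voicing, unconditioned shift)
Ortunar: *hirmikib
  hirmikib → hermikib   [pre-rhotic lowering]
  hermikib → hermekeb   [vowel merger]
  hermekeb (rule 3 does not apply)
  giving Ortunar hermekeb.
Only *hirmikib yields all of Ulgor hilmikip, Nemini hirmigiv, Ortunar hermekeb.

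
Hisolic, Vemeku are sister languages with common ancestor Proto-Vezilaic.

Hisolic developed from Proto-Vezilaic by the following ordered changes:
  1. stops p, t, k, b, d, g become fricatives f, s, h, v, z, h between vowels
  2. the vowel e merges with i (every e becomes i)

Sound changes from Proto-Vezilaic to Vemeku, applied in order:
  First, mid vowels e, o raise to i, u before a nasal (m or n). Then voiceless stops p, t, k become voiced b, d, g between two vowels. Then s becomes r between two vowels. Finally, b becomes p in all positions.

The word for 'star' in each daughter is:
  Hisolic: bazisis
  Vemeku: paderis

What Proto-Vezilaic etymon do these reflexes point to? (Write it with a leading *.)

Position 4: Hisolic has i, Vemeku has e. Vemeku preserves e here (none of its changes turn any other segment into e), so the proto-segment is *e.
Position 1: Hisolic has b, Vemeku has p. Hisolic preserves b here (none of its changes turn any other segment into b), so the proto-segment is *b.
Continuing position by position gives *badesis; check it forward:
Hisolic: *badesis > bazesis > bazisis  (by intervocalic lenition, vowel merger)
Vemeku: start from *badesis.
  rule 1: no change — badesis
  rule 2: no change — badesis
  rule 3 (rhotacism): badesis → baderis
  rule 4 (unconditioned shift): baderis → paderis
  ⇒ Vemeku paderis
Only *badesis yields all of Hisolic bazisis, Vemeku paderis.

*badesis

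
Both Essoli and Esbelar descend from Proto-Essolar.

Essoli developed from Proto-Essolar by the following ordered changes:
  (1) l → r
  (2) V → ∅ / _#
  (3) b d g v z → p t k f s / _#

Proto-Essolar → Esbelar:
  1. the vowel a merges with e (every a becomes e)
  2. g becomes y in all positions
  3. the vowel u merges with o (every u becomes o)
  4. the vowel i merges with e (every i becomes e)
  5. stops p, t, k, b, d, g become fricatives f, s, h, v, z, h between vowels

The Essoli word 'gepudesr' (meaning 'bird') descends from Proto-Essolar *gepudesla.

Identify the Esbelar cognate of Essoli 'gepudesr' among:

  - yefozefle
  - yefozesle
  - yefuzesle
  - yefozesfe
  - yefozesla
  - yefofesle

yefozesle

Esbelar: *gepudesla
  gepudesla → gepudesle   [vowel merger]
  gepudesle → yepudesle   [unconditioned shift]
  yepudesle → yepodesle   [vowel merger]
  yepodesle (rule 4 does not apply)
  yepodesle → yefozesle   [intervocalic lenition]
  giving Esbelar yefozesle.
Only 'yefozesle' matches the regular Esbelar development of *gepudesla.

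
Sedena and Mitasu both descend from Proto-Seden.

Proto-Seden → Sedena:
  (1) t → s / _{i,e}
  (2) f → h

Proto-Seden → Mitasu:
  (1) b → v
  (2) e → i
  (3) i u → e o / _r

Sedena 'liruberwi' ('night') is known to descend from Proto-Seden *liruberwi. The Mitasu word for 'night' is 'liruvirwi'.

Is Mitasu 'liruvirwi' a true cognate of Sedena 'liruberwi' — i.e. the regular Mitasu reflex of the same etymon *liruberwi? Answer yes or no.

Derive the expected Mitasu reflex of *liruberwi:
Mitasu: start from *liruberwi.
  rule 1 (unconditioned shift): liruberwi → liruverwi
  rule 2 (vowel merger): liruverwi → liruvirwi
  rule 3 (pre-rhotic lowering): liruvirwi → leruverwi
  ⇒ Mitasu leruverwi
The regular Mitasu reflex would be 'leruverwi', but the attested form is 'liruvirwi'. The correspondence is irregular, so they are not cognates (the Mitasu form has a different source).

no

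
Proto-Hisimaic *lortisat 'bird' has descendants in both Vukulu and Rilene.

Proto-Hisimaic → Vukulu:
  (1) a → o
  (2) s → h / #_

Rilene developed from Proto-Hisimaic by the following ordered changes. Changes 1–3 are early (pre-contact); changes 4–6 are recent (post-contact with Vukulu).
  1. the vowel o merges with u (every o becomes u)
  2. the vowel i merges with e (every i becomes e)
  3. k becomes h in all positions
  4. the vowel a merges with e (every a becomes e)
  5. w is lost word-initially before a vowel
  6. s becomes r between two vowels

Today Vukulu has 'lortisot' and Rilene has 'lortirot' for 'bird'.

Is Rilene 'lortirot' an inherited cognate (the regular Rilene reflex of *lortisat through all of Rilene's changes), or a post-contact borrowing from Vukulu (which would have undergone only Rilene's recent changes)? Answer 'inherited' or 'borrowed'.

If inherited, *lortisat would pass through all of Rilene's changes:
Rilene: start from *lortisat.
  rule 1 (vowel merger): lortisat → lurtisat
  rule 2 (vowel merger): lurtisat → lurtesat
  rule 3: no change — lurtesat
  rule 4 (vowel merger): lurtesat → lurteset
  rule 5: no change — lurteset
  rule 6 (rhotacism): lurteset → lurteret
  ⇒ Rilene lurteret
If borrowed from Vukulu 'lortisot' after the early changes, it would undergo only the recent ones:
  rule 4 (vowel merger): no change (lortisot)
  rule 5 (glide loss): no change (lortisot)
  rule 6 (rhotacism): lortisot → lortirot
  ⇒ as a loan: lortirot
Rilene 'lortirot' matches the loan outcome 'lortirot', not the inherited 'lurteret' — it skipped the early Rilene changes, so it was borrowed from Vukulu.

borrowed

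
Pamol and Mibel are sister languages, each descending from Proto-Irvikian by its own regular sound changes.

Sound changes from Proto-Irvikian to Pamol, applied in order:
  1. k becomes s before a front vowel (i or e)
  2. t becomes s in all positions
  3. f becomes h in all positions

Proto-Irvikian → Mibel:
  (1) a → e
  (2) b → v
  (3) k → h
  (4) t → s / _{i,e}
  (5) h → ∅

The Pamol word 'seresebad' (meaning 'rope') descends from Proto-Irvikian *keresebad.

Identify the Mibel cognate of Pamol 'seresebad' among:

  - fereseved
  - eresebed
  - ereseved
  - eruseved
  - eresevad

Mibel: *keresebad
  keresebad → keresebed   [vowel merger]
  keresebed → kereseved   [unconditioned shift]
  kereseved → hereseved   [unconditioned shift]
  hereseved (rule 4 does not apply)
  hereseved → ereseved   [h-loss]
  giving Mibel ereseved.
Only 'ereseved' matches the regular Mibel development of *keresebad.

ereseved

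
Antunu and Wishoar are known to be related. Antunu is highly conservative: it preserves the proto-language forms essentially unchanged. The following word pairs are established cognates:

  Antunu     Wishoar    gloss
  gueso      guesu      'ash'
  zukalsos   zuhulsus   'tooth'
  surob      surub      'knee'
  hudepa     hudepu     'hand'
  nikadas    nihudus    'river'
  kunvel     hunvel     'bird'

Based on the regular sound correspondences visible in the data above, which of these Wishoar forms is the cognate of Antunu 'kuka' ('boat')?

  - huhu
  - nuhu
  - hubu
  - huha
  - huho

kunvel ~ hunvel — Antunu k corresponds to Wishoar h word-initially before a back vowel.
zukalsos ~ zuhulsus, nikadas ~ nihudus — Antunu k corresponds to Wishoar h between vowels (before a back vowel).
hudepa ~ hudepu — Antunu a corresponds to Wishoar u word-finally.
Applying these to Antunu 'kuka':
  kuka → huka   (k→h word-initially before a back vowel)
  huka → huha   (k→h between vowels (before a back vowel))
  huha → huhu   (a→u word-finally)
So the Wishoar cognate is 'huhu'.

huhu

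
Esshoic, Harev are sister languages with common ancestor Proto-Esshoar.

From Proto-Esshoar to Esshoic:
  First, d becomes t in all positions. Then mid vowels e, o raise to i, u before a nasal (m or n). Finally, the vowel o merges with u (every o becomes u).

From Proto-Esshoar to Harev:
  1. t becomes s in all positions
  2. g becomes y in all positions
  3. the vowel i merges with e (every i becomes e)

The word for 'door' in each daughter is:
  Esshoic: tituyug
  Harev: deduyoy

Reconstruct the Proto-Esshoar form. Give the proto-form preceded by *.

*diduyog

Position 6: Esshoic has u, Harev has o. Harev preserves o here (none of its changes turn any other segment into o), so the proto-segment is *o.
Position 1: Esshoic has t, Harev has d. Harev preserves d here (none of its changes turn any other segment into d), so the proto-segment is *d.
Verify the candidate proto-form against each daughter:
Esshoic: start from *diduyog.
  rule 1 (unconditioned shift): diduyog → tituyog
  rule 2: no change — tituyog
  rule 3 (vowel merger): tituyog → tituyug
  ⇒ Esshoic tituyug
Harev: *diduyog > diduyoy > deduyoy  (by unconditioned shift, vowel merger)
Only *diduyog yields all of Esshoic tituyug, Harev deduyoy.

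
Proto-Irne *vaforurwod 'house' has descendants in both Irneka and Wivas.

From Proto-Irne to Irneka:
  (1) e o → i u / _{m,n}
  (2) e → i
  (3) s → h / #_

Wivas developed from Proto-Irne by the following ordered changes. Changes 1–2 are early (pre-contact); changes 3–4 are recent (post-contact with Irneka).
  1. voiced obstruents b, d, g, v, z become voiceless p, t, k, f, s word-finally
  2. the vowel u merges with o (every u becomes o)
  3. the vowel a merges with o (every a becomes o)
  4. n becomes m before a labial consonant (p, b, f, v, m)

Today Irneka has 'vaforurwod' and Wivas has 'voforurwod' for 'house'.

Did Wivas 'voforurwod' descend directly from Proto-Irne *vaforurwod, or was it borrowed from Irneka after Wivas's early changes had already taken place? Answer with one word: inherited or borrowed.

If inherited, *vaforurwod would pass through all of Wivas's changes:
Wivas: *vaforurwod > vaforurwot > vafororwot > vofororwot  (by final devoicing, vowel merger, vowel merger)
If borrowed from Irneka 'vaforurwod' after the early changes, it would undergo only the recent ones:
  rule 3 (vowel merger): vaforurwod → voforurwod
  rule 4 (nasal place assimilation): no change (voforurwod)
  ⇒ as a loan: voforurwod
Wivas 'voforurwod' matches the loan outcome 'voforurwod', not the inherited 'vofororwot' — it skipped the early Wivas changes, so it was borrowed from Irneka.

borrowed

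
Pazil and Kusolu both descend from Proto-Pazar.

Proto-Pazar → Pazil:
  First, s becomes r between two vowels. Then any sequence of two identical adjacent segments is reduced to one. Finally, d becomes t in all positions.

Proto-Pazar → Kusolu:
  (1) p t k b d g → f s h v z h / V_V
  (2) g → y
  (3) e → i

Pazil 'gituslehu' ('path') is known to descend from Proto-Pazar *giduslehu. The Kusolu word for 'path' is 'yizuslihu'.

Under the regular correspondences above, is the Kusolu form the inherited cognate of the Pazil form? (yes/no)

Derive the expected Kusolu reflex of *giduslehu:
Kusolu: *giduslehu
  giduslehu → gizuslehu   [intervocalic lenition]
  gizuslehu → yizuslehu   [unconditioned shift]
  yizuslehu → yizuslihu   [vowel merger]
  giving Kusolu yizuslihu.
Kusolu 'yizuslihu' matches the regular reflex exactly, so the pair is cognate.

yes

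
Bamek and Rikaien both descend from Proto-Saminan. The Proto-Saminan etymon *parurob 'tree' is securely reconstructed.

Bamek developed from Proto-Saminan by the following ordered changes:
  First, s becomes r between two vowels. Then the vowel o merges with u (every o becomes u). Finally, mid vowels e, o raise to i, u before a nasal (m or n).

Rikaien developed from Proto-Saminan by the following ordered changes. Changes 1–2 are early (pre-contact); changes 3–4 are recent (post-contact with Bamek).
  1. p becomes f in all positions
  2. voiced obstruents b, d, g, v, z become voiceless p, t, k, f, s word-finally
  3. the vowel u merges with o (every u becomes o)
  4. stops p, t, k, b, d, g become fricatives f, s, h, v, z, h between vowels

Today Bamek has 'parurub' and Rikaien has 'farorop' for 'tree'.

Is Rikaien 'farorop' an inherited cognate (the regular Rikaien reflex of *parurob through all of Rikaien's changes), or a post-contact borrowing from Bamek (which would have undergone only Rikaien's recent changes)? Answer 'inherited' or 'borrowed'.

If inherited, *parurob would pass through all of Rikaien's changes:
Rikaien: *parurob
  parurob → farurob   [unconditioned shift]
  farurob → farurop   [final devoicing]
  farurop → farorop   [vowel merger]
  farorop (rule 4 does not apply)
  giving Rikaien farorop.
If borrowed from Bamek 'parurub' after the early changes, it would undergo only the recent ones:
  rule 3 (vowel merger): parurub → parorob
  rule 4 (intervocalic lenition): no change (parorob)
  ⇒ as a loan: parorob
Rikaien 'farorop' matches the inherited outcome exactly, so it is an inherited cognate, not a loan.

inherited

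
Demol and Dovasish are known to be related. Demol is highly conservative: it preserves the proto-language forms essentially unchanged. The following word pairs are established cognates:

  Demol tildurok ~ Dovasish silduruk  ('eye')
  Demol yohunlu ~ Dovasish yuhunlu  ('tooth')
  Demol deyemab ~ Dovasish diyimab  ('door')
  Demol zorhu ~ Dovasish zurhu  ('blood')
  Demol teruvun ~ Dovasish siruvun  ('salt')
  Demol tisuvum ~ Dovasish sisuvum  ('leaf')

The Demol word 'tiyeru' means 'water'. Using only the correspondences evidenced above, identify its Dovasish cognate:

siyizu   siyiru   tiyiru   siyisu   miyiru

tildurok ~ silduruk, tisuvum ~ sisuvum — Demol t corresponds to Dovasish s word-initially before a front vowel.
teruvun ~ siruvun — Demol e corresponds to Dovasish i after a consonant, before r.
Applying these to Demol 'tiyeru':
  tiyeru → siyeru   (t→s word-initially before a front vowel)
  siyeru → siyiru   (e→i after a consonant, before r)
So the Dovasish cognate is 'siyiru'.

siyiru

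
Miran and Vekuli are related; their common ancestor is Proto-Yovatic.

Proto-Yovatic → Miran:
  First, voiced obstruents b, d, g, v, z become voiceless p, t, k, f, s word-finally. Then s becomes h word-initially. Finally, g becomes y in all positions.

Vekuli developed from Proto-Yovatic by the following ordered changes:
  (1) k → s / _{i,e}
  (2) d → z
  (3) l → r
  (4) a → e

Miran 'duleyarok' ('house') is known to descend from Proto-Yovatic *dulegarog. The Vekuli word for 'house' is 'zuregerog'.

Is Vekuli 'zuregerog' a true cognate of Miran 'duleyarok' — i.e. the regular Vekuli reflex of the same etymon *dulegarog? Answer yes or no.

Derive the expected Vekuli reflex of *dulegarog:
Vekuli: start from *dulegarog.
  rule 1: no change — dulegarog
  rule 2 (unconditioned shift): dulegarog → zulegarog
  rule 3 (unconditioned shift): zulegarog → zuregarog
  rule 4 (vowel merger): zuregarog → zuregerog
  ⇒ Vekuli zuregerog
Vekuli 'zuregerog' matches the regular reflex exactly, so the pair is cognate.

yes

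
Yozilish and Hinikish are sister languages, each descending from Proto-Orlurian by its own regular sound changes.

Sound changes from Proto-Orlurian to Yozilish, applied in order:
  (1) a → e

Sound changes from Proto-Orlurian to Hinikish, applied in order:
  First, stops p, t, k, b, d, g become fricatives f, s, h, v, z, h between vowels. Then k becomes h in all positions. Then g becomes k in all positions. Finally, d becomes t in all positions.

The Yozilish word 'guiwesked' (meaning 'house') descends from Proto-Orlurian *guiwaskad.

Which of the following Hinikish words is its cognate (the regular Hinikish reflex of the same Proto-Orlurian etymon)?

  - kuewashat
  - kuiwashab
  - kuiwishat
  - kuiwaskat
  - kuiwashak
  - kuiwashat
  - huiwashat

Hinikish: *guiwaskad
  guiwaskad (rule 1 does not apply)
  guiwaskad → guiwashad   [unconditioned shift]
  guiwashad → kuiwashad   [unconditioned shift]
  kuiwashad → kuiwashat   [unconditioned shift]
  giving Hinikish kuiwashat.
Only 'kuiwashat' matches the regular Hinikish development of *guiwaskad.

kuiwashat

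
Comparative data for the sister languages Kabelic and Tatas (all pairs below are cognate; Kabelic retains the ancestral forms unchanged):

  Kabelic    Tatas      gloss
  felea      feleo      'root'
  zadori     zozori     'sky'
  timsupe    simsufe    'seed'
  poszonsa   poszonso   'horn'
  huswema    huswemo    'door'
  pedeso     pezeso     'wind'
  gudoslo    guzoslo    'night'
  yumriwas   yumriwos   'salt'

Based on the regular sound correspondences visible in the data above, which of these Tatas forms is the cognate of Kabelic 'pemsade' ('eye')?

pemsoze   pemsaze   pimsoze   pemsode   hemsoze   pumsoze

pemsoze

zadori ~ zozori, yumriwas ~ yumriwos — Kabelic a corresponds to Tatas o after a consonant, before a consonant other than r, m, n, p, b, f, v.
pedeso ~ pezeso — Kabelic d corresponds to Tatas z between vowels (before a front vowel).
Applying these to Kabelic 'pemsade':
  pemsade → pemsode   (a→o after a consonant, before a consonant other than r, m, n, p, b, f, v)
  pemsode → pemsoze   (d→z between vowels (before a front vowel))
So the Tatas cognate is 'pemsoze'.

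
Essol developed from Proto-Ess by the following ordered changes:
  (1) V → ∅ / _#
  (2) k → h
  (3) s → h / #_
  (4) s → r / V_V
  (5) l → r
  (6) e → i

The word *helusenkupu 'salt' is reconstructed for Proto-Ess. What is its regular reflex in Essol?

hirurinhup

Essol: *helusenkupu > helusenkup > helusenhup > helurenhup > herurenhup > hirurinhup  (by apocope, unconditioned shift, rhotacism, unconditioned shift, vowel merger)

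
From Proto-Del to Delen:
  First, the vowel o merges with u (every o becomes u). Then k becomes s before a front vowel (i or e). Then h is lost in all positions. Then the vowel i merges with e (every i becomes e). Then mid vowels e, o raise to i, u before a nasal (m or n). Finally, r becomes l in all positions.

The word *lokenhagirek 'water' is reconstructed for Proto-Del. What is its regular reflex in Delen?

lusinagelek

Delen: *lokenhagirek > lukenhagirek > lusenhagirek > lusenagirek > lusenagerek > lusinagerek > lusinagelek  (by vowel merger, palatalisation, h-loss, vowel merger, pre-nasal raising, unconditioned shift)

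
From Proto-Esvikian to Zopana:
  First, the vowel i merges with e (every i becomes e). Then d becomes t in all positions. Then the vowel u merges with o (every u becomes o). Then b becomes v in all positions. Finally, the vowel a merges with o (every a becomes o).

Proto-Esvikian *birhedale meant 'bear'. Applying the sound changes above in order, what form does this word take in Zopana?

Zopana: start from *birhedale.
  rule 1 (vowel merger): birhedale → berhedale
  rule 2 (unconditioned shift): berhedale → berhetale
  rule 3: no change — berhetale
  rule 4 (unconditioned shift): berhetale → verhetale
  rule 5 (vowel merger): verhetale → verhetole
  ⇒ Zopana verhetole

verhetole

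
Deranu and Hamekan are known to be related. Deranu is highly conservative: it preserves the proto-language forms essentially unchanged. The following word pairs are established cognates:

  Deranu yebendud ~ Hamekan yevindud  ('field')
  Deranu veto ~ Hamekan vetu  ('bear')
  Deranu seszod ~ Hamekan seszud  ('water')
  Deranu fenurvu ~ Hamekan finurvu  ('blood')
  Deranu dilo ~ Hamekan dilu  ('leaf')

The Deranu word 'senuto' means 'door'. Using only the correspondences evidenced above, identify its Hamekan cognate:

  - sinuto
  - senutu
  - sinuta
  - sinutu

yebendud ~ yevindud, fenurvu ~ finurvu — Deranu e corresponds to Hamekan i after a consonant, before a nasal.
veto ~ vetu, dilo ~ dilu — Deranu o corresponds to Hamekan u word-finally.
Applying these to Deranu 'senuto':
  senuto → sinuto   (e→i after a consonant, before a nasal)
  sinuto → sinutu   (o→u word-finally)
So the Hamekan cognate is 'sinutu'.

sinutu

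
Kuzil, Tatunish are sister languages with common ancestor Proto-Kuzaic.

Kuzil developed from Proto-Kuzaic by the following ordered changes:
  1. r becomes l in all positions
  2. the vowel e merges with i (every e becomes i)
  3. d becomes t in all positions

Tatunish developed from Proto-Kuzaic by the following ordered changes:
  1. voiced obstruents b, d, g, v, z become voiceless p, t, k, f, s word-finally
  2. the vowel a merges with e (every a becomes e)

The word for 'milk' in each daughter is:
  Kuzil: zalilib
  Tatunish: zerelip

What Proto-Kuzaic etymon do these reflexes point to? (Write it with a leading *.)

Position 4: Kuzil has i, Tatunish has e. Taking the neighbouring segments as reconstructed: Kuzil i could go back to *e or *i; Tatunish e could go back to *a or *e — the one source consistent with every daughter is *e.
Position 2: Kuzil has a, Tatunish has e. Kuzil preserves a here (none of its changes turn any other segment into a), so the proto-segment is *a.
Verify the candidate proto-form against each daughter:
Kuzil: *zarelib
  zarelib → zalelib   [unconditioned shift]
  zalelib → zalilib   [vowel merger]
  zalilib (rule 3 does not apply)
  giving Kuzil zalilib.
Tatunish: start from *zarelib.
  rule 1 (final devoicing): zarelib → zarelip
  rule 2 (vowel merger): zarelip → zerelip
  ⇒ Tatunish zerelip
*zarelib is the unique common source.

*zarelib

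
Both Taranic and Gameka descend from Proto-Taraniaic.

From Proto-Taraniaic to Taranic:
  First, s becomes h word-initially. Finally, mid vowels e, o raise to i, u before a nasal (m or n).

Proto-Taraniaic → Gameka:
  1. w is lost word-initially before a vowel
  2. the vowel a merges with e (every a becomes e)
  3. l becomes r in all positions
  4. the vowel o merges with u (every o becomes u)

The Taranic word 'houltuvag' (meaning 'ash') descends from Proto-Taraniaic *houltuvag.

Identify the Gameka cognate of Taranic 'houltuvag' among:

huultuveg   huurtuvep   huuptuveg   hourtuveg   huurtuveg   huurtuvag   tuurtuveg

huurtuveg

Gameka: *houltuvag > houltuveg > hourtuveg > huurtuveg  (by vowel merger, unconditioned shift, vowel merger)
The other candidates each miss or misapply at least one Gameka change.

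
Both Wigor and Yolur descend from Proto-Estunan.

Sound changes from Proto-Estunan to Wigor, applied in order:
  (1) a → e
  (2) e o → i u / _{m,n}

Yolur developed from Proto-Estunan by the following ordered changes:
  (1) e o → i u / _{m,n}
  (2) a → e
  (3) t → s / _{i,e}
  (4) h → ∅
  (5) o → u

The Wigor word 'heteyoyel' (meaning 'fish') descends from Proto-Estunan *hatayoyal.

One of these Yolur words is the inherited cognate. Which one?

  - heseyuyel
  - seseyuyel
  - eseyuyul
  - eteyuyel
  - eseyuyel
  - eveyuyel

eseyuyel

Yolur: *hatayoyal > heteyoyel > heseyoyel > eseyoyel > eseyuyel  (by vowel merger, palatalisation, h-loss, vowel merger)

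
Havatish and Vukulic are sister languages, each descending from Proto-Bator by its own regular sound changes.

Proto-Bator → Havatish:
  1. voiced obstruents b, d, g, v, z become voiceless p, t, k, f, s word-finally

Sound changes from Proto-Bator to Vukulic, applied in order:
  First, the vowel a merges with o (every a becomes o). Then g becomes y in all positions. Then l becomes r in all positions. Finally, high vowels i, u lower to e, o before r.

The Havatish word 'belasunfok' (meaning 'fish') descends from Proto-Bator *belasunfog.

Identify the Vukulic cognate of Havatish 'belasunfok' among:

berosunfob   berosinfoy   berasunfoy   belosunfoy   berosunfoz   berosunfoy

Vukulic: start from *belasunfog.
  rule 1 (vowel merger): belasunfog → belosunfog
  rule 2 (unconditioned shift): belosunfog → belosunfoy
  rule 3 (unconditioned shift): belosunfoy → berosunfoy
  rule 4: no change — berosunfoy
  ⇒ Vukulic berosunfoy
Among the options, 'berosunfoy' alone shows every Vukulic change applied in order.

berosunfoy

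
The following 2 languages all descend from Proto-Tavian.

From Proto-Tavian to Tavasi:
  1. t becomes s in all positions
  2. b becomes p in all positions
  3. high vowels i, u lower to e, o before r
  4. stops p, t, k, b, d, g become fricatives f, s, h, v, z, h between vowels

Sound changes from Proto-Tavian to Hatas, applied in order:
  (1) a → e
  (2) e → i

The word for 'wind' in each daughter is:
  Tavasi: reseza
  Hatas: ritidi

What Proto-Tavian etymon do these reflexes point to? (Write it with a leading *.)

Position 6: Tavasi has a, Hatas has i. Tavasi preserves a here (none of its changes turn any other segment into a), so the proto-segment is *a.
Position 4: Tavasi has e, Hatas has i. Taking the neighbouring segments as reconstructed: Tavasi e can only go back to *e; Hatas i could go back to *a or *e or *i — the one source consistent with every daughter is *e.
Position 2: Tavasi has e, Hatas has i. Taking the neighbouring segments as reconstructed: Tavasi e can only go back to *e; Hatas i could go back to *a or *e or *i — the one source consistent with every daughter is *e.
Verify the candidate proto-form against each daughter:
Tavasi: start from *reteda.
  rule 1 (unconditioned shift): reteda → reseda
  rule 2: no change — reseda
  rule 3: no change — reseda
  rule 4 (intervocalic lenition): reseda → reseza
  ⇒ Tavasi reseza
Hatas: *reteda > retede > ritidi  (by vowel merger, vowel merger)
No other proto-form is consistent with every reflex, so the reconstruction is *reteda.

*reteda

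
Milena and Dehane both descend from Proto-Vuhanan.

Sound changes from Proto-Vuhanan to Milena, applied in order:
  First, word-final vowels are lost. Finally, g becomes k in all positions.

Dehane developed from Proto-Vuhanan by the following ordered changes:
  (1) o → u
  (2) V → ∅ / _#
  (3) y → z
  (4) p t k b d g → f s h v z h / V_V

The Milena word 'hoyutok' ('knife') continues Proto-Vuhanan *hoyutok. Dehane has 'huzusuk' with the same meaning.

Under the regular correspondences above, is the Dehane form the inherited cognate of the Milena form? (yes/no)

yes

Derive the expected Dehane reflex of *hoyutok:
Dehane: start from *hoyutok.
  rule 1 (vowel merger): hoyutok → huyutuk
  rule 2: no change — huyutuk
  rule 3 (unconditioned shift): huyutuk → huzutuk
  rule 4 (intervocalic lenition): huzutuk → huzusuk
  ⇒ Dehane huzusuk
Dehane 'huzusuk' matches the regular reflex exactly, so the pair is cognate.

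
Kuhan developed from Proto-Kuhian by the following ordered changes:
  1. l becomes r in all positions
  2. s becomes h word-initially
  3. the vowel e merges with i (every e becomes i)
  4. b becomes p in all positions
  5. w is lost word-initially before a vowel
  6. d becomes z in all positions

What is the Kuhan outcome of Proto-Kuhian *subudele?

Kuhan: *subudele > subudere > hubudere > hubudiri > hupudiri > hupuziri  (by unconditioned shift, debuccalisation, vowel merger, unconditioned shift, unconditioned shift)

hupuziri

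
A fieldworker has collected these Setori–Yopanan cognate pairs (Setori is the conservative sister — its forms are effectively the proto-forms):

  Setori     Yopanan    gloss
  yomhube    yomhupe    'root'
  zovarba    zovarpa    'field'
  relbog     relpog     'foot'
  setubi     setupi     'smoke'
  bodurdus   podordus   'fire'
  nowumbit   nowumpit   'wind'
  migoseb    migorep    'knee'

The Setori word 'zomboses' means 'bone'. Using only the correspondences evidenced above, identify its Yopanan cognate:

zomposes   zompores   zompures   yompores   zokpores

relbog ~ relpog — Setori b corresponds to Yopanan p after a consonant, before a back vowel.
migoseb ~ migorep — Setori s corresponds to Yopanan r between vowels (before a front vowel).
Applying these to Setori 'zomboses':
  zomboses → zomposes   (b→p after a consonant, before a back vowel)
  zomposes → zompores   (s→r between vowels (before a front vowel))
So the Yopanan cognate is 'zompores'.

zompores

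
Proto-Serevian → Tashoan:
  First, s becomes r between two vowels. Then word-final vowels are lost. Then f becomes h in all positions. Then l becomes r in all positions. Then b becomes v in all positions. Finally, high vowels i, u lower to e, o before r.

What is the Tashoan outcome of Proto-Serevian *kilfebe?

kerhev

Tashoan: *kilfebe > kilfeb > kilheb > kirheb > kirhev > kerhev  (by apocope, unconditioned shift, unconditioned shift, unconditioned shift, pre-rhotic lowering)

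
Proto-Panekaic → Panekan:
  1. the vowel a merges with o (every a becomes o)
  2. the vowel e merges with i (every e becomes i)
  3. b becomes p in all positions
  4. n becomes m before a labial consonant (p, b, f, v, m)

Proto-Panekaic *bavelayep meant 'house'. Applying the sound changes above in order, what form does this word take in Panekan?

Panekan: *bavelayep
  bavelayep → boveloyep   [vowel merger]
  boveloyep → boviloyip   [vowel merger]
  boviloyip → poviloyip   [unconditioned shift]
  poviloyip (rule 4 does not apply)
  giving Panekan poviloyip.

poviloyip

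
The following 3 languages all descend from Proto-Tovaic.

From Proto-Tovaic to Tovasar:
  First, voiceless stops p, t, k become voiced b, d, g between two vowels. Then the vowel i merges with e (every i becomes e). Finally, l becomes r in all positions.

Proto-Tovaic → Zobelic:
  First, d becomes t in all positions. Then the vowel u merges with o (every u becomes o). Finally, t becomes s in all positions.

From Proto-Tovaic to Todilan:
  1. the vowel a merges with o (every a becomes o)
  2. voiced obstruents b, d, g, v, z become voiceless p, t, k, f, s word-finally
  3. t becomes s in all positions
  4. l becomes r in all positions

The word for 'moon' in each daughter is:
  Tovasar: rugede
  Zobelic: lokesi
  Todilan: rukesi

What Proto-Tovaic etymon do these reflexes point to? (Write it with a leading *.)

*luketi

Position 1: Tovasar has r, Zobelic has l, Todilan has r. Zobelic preserves l here (none of its changes turn any other segment into l), so the proto-segment is *l.
Position 6: Tovasar has e, Zobelic has i, Todilan has i. Zobelic preserves i here (none of its changes turn any other segment into i), so the proto-segment is *i.
This points to *luketi. Verify forward in each daughter:
Tovasar: start from *luketi.
  rule 1 (intervocalic voicing): luketi → lugedi
  rule 2 (vowel merger): lugedi → lugede
  rule 3 (unconditioned shift): lugede → rugede
  ⇒ Tovasar rugede
Zobelic: *luketi
  luketi (rule 1 does not apply)
  luketi → loketi   [vowel merger]
  loketi → lokesi   [unconditioned shift]
  giving Zobelic lokesi.
Todilan: *luketi
  luketi (rule 1 does not apply)
  luketi (rule 2 does not apply)
  luketi → lukesi   [unconditioned shift]
  lukesi → rukesi   [unconditioned shift]
  giving Todilan rukesi.
No other proto-form is consistent with every reflex, so the reconstruction is *luketi.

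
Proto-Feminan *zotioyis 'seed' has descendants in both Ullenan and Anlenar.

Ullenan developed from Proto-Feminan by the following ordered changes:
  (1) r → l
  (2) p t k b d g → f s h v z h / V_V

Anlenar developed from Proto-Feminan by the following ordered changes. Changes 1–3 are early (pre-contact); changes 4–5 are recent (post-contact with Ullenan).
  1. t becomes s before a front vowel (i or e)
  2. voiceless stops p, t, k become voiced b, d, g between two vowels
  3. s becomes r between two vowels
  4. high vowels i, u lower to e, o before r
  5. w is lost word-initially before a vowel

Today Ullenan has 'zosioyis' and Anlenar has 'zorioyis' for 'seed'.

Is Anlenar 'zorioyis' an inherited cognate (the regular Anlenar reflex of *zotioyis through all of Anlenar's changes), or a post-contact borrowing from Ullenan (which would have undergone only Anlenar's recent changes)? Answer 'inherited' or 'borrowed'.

If inherited, *zotioyis would pass through all of Anlenar's changes:
Anlenar: start from *zotioyis.
  rule 1 (palatalisation): zotioyis → zosioyis
  rule 2: no change — zosioyis
  rule 3 (rhotacism): zosioyis → zorioyis
  rule 4: no change — zorioyis
  rule 5: no change — zorioyis
  ⇒ Anlenar zorioyis
If borrowed from Ullenan 'zosioyis' after the early changes, it would undergo only the recent ones:
  rule 4 (pre-rhotic lowering): no change (zosioyis)
  rule 5 (glide loss): no change (zosioyis)
  ⇒ as a loan: zosioyis
Anlenar 'zorioyis' matches the inherited outcome exactly, so it is an inherited cognate, not a loan.

inherited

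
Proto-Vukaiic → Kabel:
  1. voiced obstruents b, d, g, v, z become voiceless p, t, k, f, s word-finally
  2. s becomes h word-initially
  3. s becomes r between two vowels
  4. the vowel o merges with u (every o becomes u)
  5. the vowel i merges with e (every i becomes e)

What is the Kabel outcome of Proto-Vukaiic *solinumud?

hulenumut

Kabel: *solinumud > solinumut > holinumut > hulinumut > hulenumut  (by final devoicing, debuccalisation, vowel merger, vowel merger)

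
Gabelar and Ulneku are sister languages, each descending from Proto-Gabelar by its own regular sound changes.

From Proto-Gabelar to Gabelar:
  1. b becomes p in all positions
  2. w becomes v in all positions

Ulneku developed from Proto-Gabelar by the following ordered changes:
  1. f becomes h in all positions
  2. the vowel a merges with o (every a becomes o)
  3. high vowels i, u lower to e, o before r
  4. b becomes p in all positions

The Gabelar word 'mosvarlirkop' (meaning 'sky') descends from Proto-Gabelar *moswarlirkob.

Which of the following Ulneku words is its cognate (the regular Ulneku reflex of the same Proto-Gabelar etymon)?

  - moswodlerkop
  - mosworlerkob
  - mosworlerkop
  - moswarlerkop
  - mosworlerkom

Ulneku: *moswarlirkob
  moswarlirkob (rule 1 does not apply)
  moswarlirkob → mosworlirkob   [vowel merger]
  mosworlirkob → mosworlerkob   [pre-rhotic lowering]
  mosworlerkob → mosworlerkop   [unconditioned shift]
  giving Ulneku mosworlerkop.
The other candidates each miss or misapply at least one Ulneku change.

mosworlerkop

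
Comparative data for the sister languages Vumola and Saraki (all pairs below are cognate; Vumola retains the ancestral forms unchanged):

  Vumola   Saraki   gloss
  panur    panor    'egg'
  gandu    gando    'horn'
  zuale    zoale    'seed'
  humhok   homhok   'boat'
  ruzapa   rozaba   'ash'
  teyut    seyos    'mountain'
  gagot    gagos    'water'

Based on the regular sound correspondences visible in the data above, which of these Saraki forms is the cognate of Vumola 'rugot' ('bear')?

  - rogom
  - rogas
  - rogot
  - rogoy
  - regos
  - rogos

ruzapa ~ rozaba, teyut ~ seyos — Vumola u corresponds to Saraki o after a consonant, before a consonant other than r, m, n, p, b, f, v.
teyut ~ seyos, gagot ~ gagos — Vumola t corresponds to Saraki s word-finally.
Applying these to Vumola 'rugot':
  rugot → rogot   (u→o after a consonant, before a consonant other than r, m, n, p, b, f, v)
  rogot → rogos   (t→s word-finally)
So the Saraki cognate is 'rogos'.

rogos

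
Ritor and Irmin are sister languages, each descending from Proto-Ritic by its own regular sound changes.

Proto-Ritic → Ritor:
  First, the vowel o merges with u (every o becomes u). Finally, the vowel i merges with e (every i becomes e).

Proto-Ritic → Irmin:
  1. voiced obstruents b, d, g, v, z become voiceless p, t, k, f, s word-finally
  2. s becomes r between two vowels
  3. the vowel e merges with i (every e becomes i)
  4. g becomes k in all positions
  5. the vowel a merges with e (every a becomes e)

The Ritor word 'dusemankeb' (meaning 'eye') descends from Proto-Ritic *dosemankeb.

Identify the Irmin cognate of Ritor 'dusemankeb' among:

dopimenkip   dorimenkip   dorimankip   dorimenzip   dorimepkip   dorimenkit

dorimenkip

Irmin: start from *dosemankeb.
  rule 1 (final devoicing): dosemankeb → dosemankep
  rule 2 (rhotacism): dosemankep → doremankep
  rule 3 (vowel merger): doremankep → dorimankip
  rule 4: no change — dorimankip
  rule 5 (vowel merger): dorimankip → dorimenkip
  ⇒ Irmin dorimenkip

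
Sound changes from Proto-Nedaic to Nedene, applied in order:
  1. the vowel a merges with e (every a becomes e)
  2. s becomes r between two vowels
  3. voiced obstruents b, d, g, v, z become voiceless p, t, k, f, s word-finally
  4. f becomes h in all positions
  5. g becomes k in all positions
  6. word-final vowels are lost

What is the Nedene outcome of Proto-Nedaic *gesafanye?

kereheny

Nedene: *gesafanye
  gesafanye → gesefenye   [vowel merger]
  gesefenye → gerefenye   [rhotacism]
  gerefenye (rule 3 does not apply)
  gerefenye → gerehenye   [unconditioned shift]
  gerehenye → kerehenye   [unconditioned shift]
  kerehenye → kereheny   [apocope]
  giving Nedene kereheny.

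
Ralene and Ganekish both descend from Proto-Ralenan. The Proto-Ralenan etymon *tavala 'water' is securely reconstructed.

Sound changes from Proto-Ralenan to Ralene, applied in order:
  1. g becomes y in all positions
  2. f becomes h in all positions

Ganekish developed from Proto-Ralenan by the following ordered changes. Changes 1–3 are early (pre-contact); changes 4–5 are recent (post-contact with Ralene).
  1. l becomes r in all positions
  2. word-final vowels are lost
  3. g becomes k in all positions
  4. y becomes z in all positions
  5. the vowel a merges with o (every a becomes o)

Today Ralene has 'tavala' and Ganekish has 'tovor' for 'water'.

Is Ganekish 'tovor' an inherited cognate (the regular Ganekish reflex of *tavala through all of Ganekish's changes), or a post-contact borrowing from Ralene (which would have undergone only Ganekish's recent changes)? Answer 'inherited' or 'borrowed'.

inherited

If inherited, *tavala would pass through all of Ganekish's changes:
Ganekish: start from *tavala.
  rule 1 (unconditioned shift): tavala → tavara
  rule 2 (apocope): tavara → tavar
  rule 3: no change — tavar
  rule 4: no change — tavar
  rule 5 (vowel merger): tavar → tovor
  ⇒ Ganekish tovor
If borrowed from Ralene 'tavala' after the early changes, it would undergo only the recent ones:
  rule 4 (unconditioned shift): no change (tavala)
  rule 5 (vowel merger): tavala → tovolo
  ⇒ as a loan: tovolo
Ganekish 'tovor' matches the inherited outcome exactly, so it is an inherited cognate, not a loan.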